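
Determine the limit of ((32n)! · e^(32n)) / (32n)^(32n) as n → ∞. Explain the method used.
lim = ∞

Stirling: (32n)! ~ sqrt(2π·32n) · (32n/e)^(32n). Hence
  (32n)! · e^(32n) / (32n)^(32n) ~ sqrt(2π·32n) = sqrt(2π·32) · sqrt(n) → ∞.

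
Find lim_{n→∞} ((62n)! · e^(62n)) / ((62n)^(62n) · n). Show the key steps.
lim = 0

Stirling: (62n)! ~ sqrt(2π·62n) · (62n/e)^(62n). Hence
  (62n)! · e^(62n) / (62n)^(62n) ~ sqrt(2π·62n).
Dividing by n: sqrt(2π·62n) / n = sqrt(2π·62) · n^((1−2)/2), so the expression behaves like sqrt(2π·62) · n^((1−2)/2) → 0.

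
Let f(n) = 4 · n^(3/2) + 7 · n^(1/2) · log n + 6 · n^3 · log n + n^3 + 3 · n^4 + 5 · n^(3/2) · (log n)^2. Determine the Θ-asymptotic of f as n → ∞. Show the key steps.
f(n) ∈ Θ(n^4)

Compare the terms by growth order. For large n, n^a · (log n)^b dominates n^a' · (log n)^b' iff a > a', or (a = a' and b > b'). Ranking the 6 terms shows the dominant one is 3 · n^4. Hence f(n) ∈ Θ(n^4).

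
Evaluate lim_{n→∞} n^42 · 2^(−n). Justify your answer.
lim = 0

Exponentials with base > 1 dominate every fixed polynomial: for any fixed c, n^c / 2^n → 0 as n → ∞ (e.g. by the ratio test, or by writing 2^n = e^(n ln 2) and noting e^(n ln 2) / n^c → ∞). Hence n^42 · 2^(−n) = n^42 / 2^n → 0.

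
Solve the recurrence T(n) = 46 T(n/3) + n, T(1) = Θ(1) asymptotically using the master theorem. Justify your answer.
T(n) = Θ(n^(log_3 46))

Master theorem: compare f(n) = n to n^(log_3 46) where log_3 46 ≈ 3.485. Since 1 < log_3 46, we have f(n) = O(n^(log_3 46 − ε)) for some ε > 0 — Case 1. Hence T(n) = Θ(n^(log_3 46)).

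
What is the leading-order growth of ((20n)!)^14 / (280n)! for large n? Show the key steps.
((20n)!)^14/(280n)! ~ ((2π·20n)^(13/2) / sqrt(14)) · 14^(−14·20n)  →  0

Write N = 20n. Stirling: N! ~ sqrt(2π N)(N/e)^N and (14N)! ~ sqrt(2π·14N)·(14N/e)^(14N).
  (N!)^14/(14N)! ~ (2π N)^(14/2) (N/e)^(14N) / [sqrt(2π·14N) (14N/e)^(14N)]
     = (2π N)^(14/2) / sqrt(2π·14N) · (N/(14N))^(14N)
     = (2π N)^((14−1)/2) / sqrt(14) · 14^(−14N).
Since 14^14 > 1, the factor 14^(−14N) decays exponentially, so the ratio → 0. Substituting N = 20n gives the stated form.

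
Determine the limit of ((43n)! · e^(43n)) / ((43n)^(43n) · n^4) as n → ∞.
lim = 0

Stirling: (43n)! ~ sqrt(2π·43n) · (43n/e)^(43n). Hence
  (43n)! · e^(43n) / (43n)^(43n) ~ sqrt(2π·43n).
Dividing by n^4: sqrt(2π·43n) / n^4 = sqrt(2π·43) · n^((1−8)/2), so the expression behaves like sqrt(2π·43) · n^((1−8)/2) → 0.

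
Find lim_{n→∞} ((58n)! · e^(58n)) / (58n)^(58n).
lim = ∞

Stirling: (58n)! ~ sqrt(2π·58n) · (58n/e)^(58n). Hence
  (58n)! · e^(58n) / (58n)^(58n) ~ sqrt(2π·58n) = sqrt(2π·58) · sqrt(n) → ∞.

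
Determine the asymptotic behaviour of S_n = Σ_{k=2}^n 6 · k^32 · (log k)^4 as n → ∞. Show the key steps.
S_n ~ 2 · n^33 · (log n)^4 / 11

By integral comparison, S_n = ∫_1^n 6 · x^32 · (log x)^4 dx + O(n^32 · (log n)^4). For the integral, the leading term of ∫_1^n x^32 (log x)^4 dx is n^33/33 · (log n)^4 (by repeated integration by parts; each step lowers the log-exponent and produces a relatively O(1/log n) correction). Hence S_n ~ 2 · n^33 · (log n)^4 / 11.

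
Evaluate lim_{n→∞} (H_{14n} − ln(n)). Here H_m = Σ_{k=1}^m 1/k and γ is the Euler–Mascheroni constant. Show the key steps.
lim = ln 14 + γ

By Euler-Maclaurin, H_m = ln m + γ + O(1/m). So
  H_{14n} − ln(n) = ln(14n) + γ − ln(n) + O(1/n)
                       = ln(14/1) + γ + O(1/n).
Hence the limit is ln(14/1) + γ.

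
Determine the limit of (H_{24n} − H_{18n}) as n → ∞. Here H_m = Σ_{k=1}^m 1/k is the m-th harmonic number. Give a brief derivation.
lim = ln(24/18) = ln(4/3)

Euler-Maclaurin gives H_m = ln m + γ + 1/(2m) + O(1/m^2). The γ and O(1/m) terms cancel in the difference:
  H_{24n} − H_{18n} = ln(24n) − ln(18n) + O(1/n) = ln(24/18) + O(1/n).
Hence the limit is ln(24/18) = ln(4/3).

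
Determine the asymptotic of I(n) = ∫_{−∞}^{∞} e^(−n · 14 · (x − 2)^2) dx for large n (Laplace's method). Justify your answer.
I(n) = sqrt(π/(14n))

Here φ(x) = 14 · (x − 2)^2 has its unique minimum at x* = 2 with φ(x*) = 0 and φ''(x*) = 28. Laplace's method gives
  I(n) ~ e^(−n φ(x*)) · sqrt(2π / (n · φ''(x*))) = sqrt(2π / (28n)) = sqrt(π/(14n)).
This is exact: substituting u = (x − 2)·sqrt(14n) gives I(n) = (1/sqrt(14n)) ∫_{−∞}^{∞} e^(−u^2) du = sqrt(π/(14n)).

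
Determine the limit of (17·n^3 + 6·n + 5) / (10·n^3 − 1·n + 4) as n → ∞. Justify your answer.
lim = 17/10

For large n the leading n^3 terms dominate both numerator and denominator. Dividing top and bottom by n^3, every other term tends to 0, leaving 17/10.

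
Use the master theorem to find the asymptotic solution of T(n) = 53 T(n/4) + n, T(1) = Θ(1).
T(n) = Θ(n^(log_4 53))

Master theorem: compare f(n) = n to n^(log_4 53) where log_4 53 ≈ 2.864. Since 1 < log_4 53, we have f(n) = O(n^(log_4 53 − ε)) for some ε > 0 — Case 1. Hence T(n) = Θ(n^(log_4 53)).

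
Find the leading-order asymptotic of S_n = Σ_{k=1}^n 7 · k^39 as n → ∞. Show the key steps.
S_n ~ 7 · n^40 / 40

By integral comparison (Euler-Maclaurin), Σ_{k=1}^n 7 · k^39 = 7 · ∫_0^n x^39 dx + O(n^39) = 7 · n^40/40 + O(n^39). (Equivalently, Faulhaber's formula gives the same leading term.)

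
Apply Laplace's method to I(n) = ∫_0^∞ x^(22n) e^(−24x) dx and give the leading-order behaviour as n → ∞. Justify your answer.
I(n) ~ (sqrt(2π·22n) / 24) · (22n/(24e))^(22n)

Write the integrand as exp(22n ln x − 24x) and set f(x) = 22n ln x − 24x. Then f'(x) = 22n/x − 24 = 0 at x* = 22n/24, and f''(x*) = −22n/x*^2 = −24^2/(22n). Laplace's method (interior maximum) gives
  I(n) ~ e^(f(x*)) · sqrt(2π / |f''(x*)|)
        = exp(22n ln(22n/24) − 22n) · sqrt(2π · 22n / 24^2)
        = (22n/24)^(22n) e^(−22n) · sqrt(2π·22n) / 24
        = (sqrt(2π·22n) / 24) · (22n/(24e))^(22n).
This matches Γ(22n+1)/24^(22n+1) with Stirling applied to Γ.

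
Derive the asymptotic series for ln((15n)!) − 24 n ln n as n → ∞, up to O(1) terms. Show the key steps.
ln((15n)!) − 24 n ln n = −9 n ln n + 15(ln 15 − 1) n + (1/2) ln(2π·15n) + O(1/n)

Stirling: ln((15n)!) = 15n ln(15n) − 15n + (1/2) ln(2π·15n) + O(1/n).
Expand 15n ln(15n) = 15n (ln n + ln 15) = 15n ln n + 15n ln 15.
Subtract 24n ln n: leading term is (15 − 24) n ln n = −9 n ln n. The next term is 15n ln 15 − 15n = 15(ln 15 − 1) n. Then the (1/2) ln(2π·15n) correction.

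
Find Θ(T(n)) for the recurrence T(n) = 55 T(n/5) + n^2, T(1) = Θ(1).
T(n) = Θ(n^(log_5 55))

Master theorem: compare f(n) = n^2 to n^(log_5 55) where log_5 55 ≈ 2.490. Since 2 < log_5 55, we have f(n) = O(n^(log_5 55 − ε)) for some ε > 0 — Case 1. Hence T(n) = Θ(n^(log_5 55)).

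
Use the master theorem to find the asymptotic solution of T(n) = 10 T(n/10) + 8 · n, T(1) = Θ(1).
T(n) = Θ(n log n)

log_10 10 = 1, and f(n) = 8 · n = Θ(n^(log_10 10)). This is Case 2 of the master theorem: T(n) = Θ(f(n) · log n) = Θ(n log n).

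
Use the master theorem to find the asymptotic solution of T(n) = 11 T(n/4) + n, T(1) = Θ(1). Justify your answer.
T(n) = Θ(n^(log_4 11))

Master theorem: compare f(n) = n to n^(log_4 11) where log_4 11 ≈ 1.730. Since 1 < log_4 11, we have f(n) = O(n^(log_4 11 − ε)) for some ε > 0 — Case 1. Hence T(n) = Θ(n^(log_4 11)).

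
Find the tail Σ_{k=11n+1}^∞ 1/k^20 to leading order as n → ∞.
Σ_{k>11n} 1/k^20 ~ 1/(19 · (11n)^19)

Compare to the integral: ∫_{11n}^∞ x^(−20) dx = [−x^(−19)/19]_{11n}^∞ = 1/((20−1)·(11n)^19). Euler-Maclaurin then gives
  Σ_{k>11n} 1/k^20 = ∫_{11n}^∞ dx/x^20 − 1/(2·(11n)^20) + O(1/(11n)^21).
(Equivalently this is ζ(20) − Σ_{k≤11n} 1/k^20.)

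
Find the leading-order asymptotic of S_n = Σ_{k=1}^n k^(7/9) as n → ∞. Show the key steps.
S_n ~ (9/16) · n^(16/9)

Integral comparison: Σ_{k=1}^n k^(7/9) = ∫_0^n x^(7/9) dx + O(n^(7/9)). The integral is n^(1 + 7/9) / (1 + 7/9) = n^((7+9)/9) / ((7+9)/9) = (9/16) · n^(16/9).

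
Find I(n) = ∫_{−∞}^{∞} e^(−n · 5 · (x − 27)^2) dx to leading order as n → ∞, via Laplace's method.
I(n) = sqrt(π/(5n))

Here φ(x) = 5 · (x − 27)^2 has its unique minimum at x* = 27 with φ(x*) = 0 and φ''(x*) = 10. Laplace's method gives
  I(n) ~ e^(−n φ(x*)) · sqrt(2π / (n · φ''(x*))) = sqrt(2π / (10n)) = sqrt(π/(5n)).
This is exact: substituting u = (x − 27)·sqrt(5n) gives I(n) = (1/sqrt(5n)) ∫_{−∞}^{∞} e^(−u^2) du = sqrt(π/(5n)).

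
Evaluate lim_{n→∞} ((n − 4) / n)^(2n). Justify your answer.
lim = e^(−8)

Rewrite as (1 − 4/n)^(2n). By the standard limit (1 + x/n)^n → e^x, we have (1 − 4/n)^n → e^(−4), and raising to the 2nd power gives e^(−8).
More precisely, ln[(1 − 4/n)^(2n)] = 2n · ln(1 − 4/n) = 2n · (-4/n + O(1/n^2)) = -8 + O(1/n) → -8.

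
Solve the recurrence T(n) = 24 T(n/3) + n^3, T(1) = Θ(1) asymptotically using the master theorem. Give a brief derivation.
T(n) = Θ(n^3)

log_3 24 ≈ 2.893. f(n) = n^3 dominates n^(log_3 24) since 3 > 2.893, and the regularity condition a·f(n/b) = 24·(n/3)^3 = (24/27)·n^3 ≤ c·f(n) holds with c = 24/27 ≈ 0.889 < 1. So this is Case 3: T(n) = Θ(f(n)) = Θ(n^3).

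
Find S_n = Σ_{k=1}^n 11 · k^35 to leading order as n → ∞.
S_n ~ 11 · n^36 / 36

By integral comparison (Euler-Maclaurin), Σ_{k=1}^n 11 · k^35 = 11 · ∫_0^n x^35 dx + O(n^35) = 11 · n^36/36 + O(n^35). (Equivalently, Faulhaber's formula gives the same leading term.)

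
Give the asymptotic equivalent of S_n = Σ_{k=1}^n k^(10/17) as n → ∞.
S_n ~ (17/27) · n^(27/17)

Integral comparison: Σ_{k=1}^n k^(10/17) = ∫_0^n x^(10/17) dx + O(n^(10/17)). The integral is n^(1 + 10/17) / (1 + 10/17) = n^((10+17)/17) / ((10+17)/17) = (17/27) · n^(27/17).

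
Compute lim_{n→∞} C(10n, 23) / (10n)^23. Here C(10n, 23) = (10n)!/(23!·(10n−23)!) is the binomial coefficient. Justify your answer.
lim = 1/23! = 1/25852016738884976640000

With N = 10n → ∞: C(N, 23) / N^23 = [N(N−1)…(N−22)] / (23! · N^23) = (1/23!) · 1 · (1 − 1/(10n)) · … · (1 − 22/(10n)). Each factor → 1 as N → ∞, so the limit is 1/23! = 1/25852016738884976640000.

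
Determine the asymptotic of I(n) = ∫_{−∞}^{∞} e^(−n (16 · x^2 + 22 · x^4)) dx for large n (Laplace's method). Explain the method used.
I(n) ~ sqrt(π/(16n))

φ(x) = 16 · x^2 + 22 · x^4 has its unique global minimum at x* = 0 (since φ'(x) = 32x + 88x^3 = 0 only at x = 0 for real x with both coefficients positive, and φ → ∞ as |x| → ∞). At x* = 0, φ(0) = 0 and φ''(0) = 32. Laplace's method then gives
  I(n) ~ sqrt(2π / (n · φ''(0))) · e^(−n φ(0)) = sqrt(2π / (32n)) = sqrt(π/(16n)).
The 22 · x^4 term contributes only at subleading order (an O(1/n) relative correction).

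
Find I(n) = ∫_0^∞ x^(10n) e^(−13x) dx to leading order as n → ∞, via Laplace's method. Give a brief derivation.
I(n) ~ (sqrt(2π·10n) / 13) · (10n/(13e))^(10n)

Write the integrand as exp(10n ln x − 13x) and set f(x) = 10n ln x − 13x. Then f'(x) = 10n/x − 13 = 0 at x* = 10n/13, and f''(x*) = −10n/x*^2 = −13^2/(10n). Laplace's method (interior maximum) gives
  I(n) ~ e^(f(x*)) · sqrt(2π / |f''(x*)|)
        = exp(10n ln(10n/13) − 10n) · sqrt(2π · 10n / 13^2)
        = (10n/13)^(10n) e^(−10n) · sqrt(2π·10n) / 13
        = (sqrt(2π·10n) / 13) · (10n/(13e))^(10n).
This matches Γ(10n+1)/13^(10n+1) with Stirling applied to Γ.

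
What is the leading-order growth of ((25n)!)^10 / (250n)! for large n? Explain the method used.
((25n)!)^10/(250n)! ~ ((2π·25n)^(9/2) / sqrt(10)) · 10^(−10·25n)  →  0

Write N = 25n. Stirling: N! ~ sqrt(2π N)(N/e)^N and (10N)! ~ sqrt(2π·10N)·(10N/e)^(10N).
  (N!)^10/(10N)! ~ (2π N)^(10/2) (N/e)^(10N) / [sqrt(2π·10N) (10N/e)^(10N)]
     = (2π N)^(10/2) / sqrt(2π·10N) · (N/(10N))^(10N)
     = (2π N)^((10−1)/2) / sqrt(10) · 10^(−10N).
Since 10^10 > 1, the factor 10^(−10N) decays exponentially, so the ratio → 0. Substituting N = 25n gives the stated form.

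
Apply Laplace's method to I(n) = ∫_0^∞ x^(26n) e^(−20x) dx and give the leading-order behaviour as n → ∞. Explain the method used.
I(n) ~ (sqrt(2π·26n) / 20) · (26n/(20e))^(26n)

Write the integrand as exp(26n ln x − 20x) and set f(x) = 26n ln x − 20x. Then f'(x) = 26n/x − 20 = 0 at x* = 26n/20, and f''(x*) = −26n/x*^2 = −20^2/(26n). Laplace's method (interior maximum) gives
  I(n) ~ e^(f(x*)) · sqrt(2π / |f''(x*)|)
        = exp(26n ln(26n/20) − 26n) · sqrt(2π · 26n / 20^2)
        = (26n/20)^(26n) e^(−26n) · sqrt(2π·26n) / 20
        = (sqrt(2π·26n) / 20) · (26n/(20e))^(26n).
This matches Γ(26n+1)/20^(26n+1) with Stirling applied to Γ.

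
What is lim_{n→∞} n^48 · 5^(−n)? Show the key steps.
lim = 0

Exponentials with base > 1 dominate every fixed polynomial: for any fixed c, n^c / 5^n → 0 as n → ∞ (e.g. by the ratio test, or by writing 5^n = e^(n ln 5) and noting e^(n ln 5) / n^c → ∞). Hence n^48 · 5^(−n) = n^48 / 5^n → 0.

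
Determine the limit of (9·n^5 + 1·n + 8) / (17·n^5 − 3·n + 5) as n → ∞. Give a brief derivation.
lim = 9/17

For large n the leading n^5 terms dominate both numerator and denominator. Dividing top and bottom by n^5, every other term tends to 0, leaving 9/17.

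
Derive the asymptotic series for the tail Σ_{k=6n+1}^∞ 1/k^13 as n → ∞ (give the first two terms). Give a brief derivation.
Σ_{k>6n} 1/k^13 = 1/(12 · (6n)^12) − 1/(2 · (6n)^13) + O(1/(6n)^14)

Compare to the integral: ∫_{6n}^∞ x^(−13) dx = [−x^(−12)/12]_{6n}^∞ = 1/((13−1)·(6n)^12). The Euler-Maclaurin correction adds −f(6n)/2 = −1/(2·(6n)^13). Euler-Maclaurin then gives
  Σ_{k>6n} 1/k^13 = ∫_{6n}^∞ dx/x^13 − 1/(2·(6n)^13) + O(1/(6n)^14).
(Equivalently this is ζ(13) − Σ_{k≤6n} 1/k^13.)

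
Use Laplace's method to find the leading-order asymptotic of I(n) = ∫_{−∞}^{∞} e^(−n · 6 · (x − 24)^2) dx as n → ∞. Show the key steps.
I(n) = sqrt(π/(6n))

Here φ(x) = 6 · (x − 24)^2 has its unique minimum at x* = 24 with φ(x*) = 0 and φ''(x*) = 12. Laplace's method gives
  I(n) ~ e^(−n φ(x*)) · sqrt(2π / (n · φ''(x*))) = sqrt(2π / (12n)) = sqrt(π/(6n)).
This is exact: substituting u = (x − 24)·sqrt(6n) gives I(n) = (1/sqrt(6n)) ∫_{−∞}^{∞} e^(−u^2) du = sqrt(π/(6n)).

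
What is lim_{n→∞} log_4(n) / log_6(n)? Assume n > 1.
lim = ln(6) / ln(4) = log_4(6)

Change of base: log_4(n) = ln n / ln 4 and log_6(n) = ln n / ln 6. The ratio is (ln n / ln 4) · (ln 6 / ln n) = ln 6 / ln 4, a constant independent of n. So the limit is ln 6 / ln 4 = log_4(6).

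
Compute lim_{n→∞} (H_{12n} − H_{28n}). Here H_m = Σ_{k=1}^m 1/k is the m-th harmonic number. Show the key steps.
lim = ln(12/28) = ln(3/7)

Euler-Maclaurin gives H_m = ln m + γ + 1/(2m) + O(1/m^2). The γ and O(1/m) terms cancel in the difference:
  H_{12n} − H_{28n} = ln(12n) − ln(28n) + O(1/n) = ln(12/28) + O(1/n).
Hence the limit is ln(12/28) = ln(3/7).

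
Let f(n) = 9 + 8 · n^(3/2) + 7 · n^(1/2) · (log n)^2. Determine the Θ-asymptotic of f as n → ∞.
f(n) ∈ Θ(n^(3/2))

Compare the terms by growth order. For large n, n^a · (log n)^b dominates n^a' · (log n)^b' iff a > a', or (a = a' and b > b'). Ranking the 3 terms shows the dominant one is 8 · n^(3/2). Hence f(n) ∈ Θ(n^(3/2)).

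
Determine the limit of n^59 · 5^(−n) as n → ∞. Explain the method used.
lim = 0

Exponentials with base > 1 dominate every fixed polynomial: for any fixed c, n^c / 5^n → 0 as n → ∞ (e.g. by the ratio test, or by writing 5^n = e^(n ln 5) and noting e^(n ln 5) / n^c → ∞). Hence n^59 · 5^(−n) = n^59 / 5^n → 0.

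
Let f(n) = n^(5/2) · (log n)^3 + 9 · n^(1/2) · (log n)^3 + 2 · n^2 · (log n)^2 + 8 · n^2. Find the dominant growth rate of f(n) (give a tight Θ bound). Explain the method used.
f(n) ∈ Θ(n^(5/2) · (log n)^3)

Compare the terms by growth order. For large n, n^a · (log n)^b dominates n^a' · (log n)^b' iff a > a', or (a = a' and b > b'). Ranking the 4 terms shows the dominant one is n^(5/2) · (log n)^3. Hence f(n) ∈ Θ(n^(5/2) · (log n)^3).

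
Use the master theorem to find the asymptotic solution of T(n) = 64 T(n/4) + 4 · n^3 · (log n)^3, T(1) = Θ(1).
T(n) = Θ(n^3 · (log n)^4)

Here log_4 64 = 3 and f(n) = 4 · n^3 · (log n)^3 = Θ(n^(log_4 64) · (log n)^3). This is the extended Case 2 of the master theorem (f matches the critical exponent up to log factors), giving T(n) = Θ(n^(log_4 64) · (log n)^(3+1)) = Θ(n^3 · (log n)^4).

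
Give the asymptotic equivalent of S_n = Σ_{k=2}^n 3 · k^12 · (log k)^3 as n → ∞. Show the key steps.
S_n ~ 3 · n^13 · (log n)^3 / 13

By integral comparison, S_n = ∫_1^n 3 · x^12 · (log x)^3 dx + O(n^12 · (log n)^3). For the integral, the leading term of ∫_1^n x^12 (log x)^3 dx is n^13/13 · (log n)^3 (by repeated integration by parts; each step lowers the log-exponent and produces a relatively O(1/log n) correction). Hence S_n ~ 3 · n^13 · (log n)^3 / 13.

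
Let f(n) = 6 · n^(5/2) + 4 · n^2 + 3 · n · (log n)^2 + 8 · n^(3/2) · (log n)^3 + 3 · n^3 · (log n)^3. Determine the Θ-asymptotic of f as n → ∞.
f(n) ∈ Θ(n^3 · (log n)^3)

Compare the terms by growth order. For large n, n^a · (log n)^b dominates n^a' · (log n)^b' iff a > a', or (a = a' and b > b'). Ranking the 5 terms shows the dominant one is 3 · n^3 · (log n)^3. Hence f(n) ∈ Θ(n^3 · (log n)^3).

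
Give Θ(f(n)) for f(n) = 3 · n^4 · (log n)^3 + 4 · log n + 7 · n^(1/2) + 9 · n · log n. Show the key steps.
f(n) ∈ Θ(n^4 · (log n)^3)

Compare the terms by growth order. For large n, n^a · (log n)^b dominates n^a' · (log n)^b' iff a > a', or (a = a' and b > b'). Ranking the 4 terms shows the dominant one is 3 · n^4 · (log n)^3. Hence f(n) ∈ Θ(n^4 · (log n)^3).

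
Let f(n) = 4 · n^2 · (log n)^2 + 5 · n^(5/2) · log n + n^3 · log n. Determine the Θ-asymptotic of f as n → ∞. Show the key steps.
f(n) ∈ Θ(n^3 · log n)

Compare the terms by growth order. For large n, n^a · (log n)^b dominates n^a' · (log n)^b' iff a > a', or (a = a' and b > b'). Ranking the 3 terms shows the dominant one is n^3 · log n. Hence f(n) ∈ Θ(n^3 · log n).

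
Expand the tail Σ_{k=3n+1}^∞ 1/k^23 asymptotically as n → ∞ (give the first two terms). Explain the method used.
Σ_{k>3n} 1/k^23 = 1/(22 · (3n)^22) − 1/(2 · (3n)^23) + O(1/(3n)^24)

Compare to the integral: ∫_{3n}^∞ x^(−23) dx = [−x^(−22)/22]_{3n}^∞ = 1/((23−1)·(3n)^22). The Euler-Maclaurin correction adds −f(3n)/2 = −1/(2·(3n)^23). Euler-Maclaurin then gives
  Σ_{k>3n} 1/k^23 = ∫_{3n}^∞ dx/x^23 − 1/(2·(3n)^23) + O(1/(3n)^24).
(Equivalently this is ζ(23) − Σ_{k≤3n} 1/k^23.)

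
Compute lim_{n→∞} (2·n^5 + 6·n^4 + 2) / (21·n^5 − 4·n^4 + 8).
lim = 2/21

For large n the leading n^5 terms dominate both numerator and denominator. Dividing top and bottom by n^5, every other term tends to 0, leaving 2/21.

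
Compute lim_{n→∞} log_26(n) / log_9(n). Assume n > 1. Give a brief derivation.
lim = ln(9) / ln(26) = log_26(9)

Change of base: log_26(n) = ln n / ln 26 and log_9(n) = ln n / ln 9. The ratio is (ln n / ln 26) · (ln 9 / ln n) = ln 9 / ln 26, a constant independent of n. So the limit is ln 9 / ln 26 = log_26(9).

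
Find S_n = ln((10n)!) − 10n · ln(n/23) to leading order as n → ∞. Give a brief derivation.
S_n ~ 10n · (ln 230 − 1) + O(ln n)

Stirling: ln((10n)!) = 10n ln(10n) − 10n + O(ln n).
  S_n = 10n ln(10n) − 10n − 10n ln(n/23) + O(ln n)
      = 10n ln(10n) − 10n ln n + 10n ln 23 − 10n + O(ln n)
      = 10n ln 10 + 10n ln 23 − 10n + O(ln n)
      = 10n (ln 230 − 1) + O(ln n).
Numerically ln(230) − 1 ≈ 4.4381.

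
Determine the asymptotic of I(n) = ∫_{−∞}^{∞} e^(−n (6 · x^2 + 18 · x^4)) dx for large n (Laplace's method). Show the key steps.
I(n) ~ sqrt(π/(6n))

φ(x) = 6 · x^2 + 18 · x^4 has its unique global minimum at x* = 0 (since φ'(x) = 12x + 72x^3 = 0 only at x = 0 for real x with both coefficients positive, and φ → ∞ as |x| → ∞). At x* = 0, φ(0) = 0 and φ''(0) = 12. Laplace's method then gives
  I(n) ~ sqrt(2π / (n · φ''(0))) · e^(−n φ(0)) = sqrt(2π / (12n)) = sqrt(π/(6n)).
The 18 · x^4 term contributes only at subleading order (an O(1/n) relative correction).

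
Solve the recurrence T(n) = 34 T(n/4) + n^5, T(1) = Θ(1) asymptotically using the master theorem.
T(n) = Θ(n^5)

log_4 34 ≈ 2.544. f(n) = n^5 dominates n^(log_4 34) since 5 > 2.544, and the regularity condition a·f(n/b) = 34·(n/4)^5 = (34/1024)·n^5 ≤ c·f(n) holds with c = 34/1024 ≈ 0.0332 < 1. So this is Case 3: T(n) = Θ(f(n)) = Θ(n^5).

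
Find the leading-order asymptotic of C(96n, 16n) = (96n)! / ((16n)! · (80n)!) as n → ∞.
C(96n, 16n) ~ (46656/3125)^(16n) · sqrt(3/(5π·16n))

Write N = 16n. Apply Stirling to each factorial:
  (6N)! ~ sqrt(2π·6N) · (6N/e)^(6N),
  N! ~ sqrt(2π N) · (N/e)^N,
  (5N)! ~ sqrt(2π·5N) · (5N/e)^(5N).
The exponential factors combine to (6N)^(6N) / (N^N · (5N)^(5N)) = 6^(6N)/5^(5N) = (6^6/5^5)^N = (46656/3125)^N.
The square-root prefactors combine to sqrt(2π·6N) / (sqrt(2π N)·sqrt(2π·5N)) = sqrt(6 / (2π·5·N)) = sqrt(3/(5π·16n)).
Substituting N = 16n: C(96n, 16n) ~ (46656/3125)^(16n) · sqrt(3/(5π·16n)).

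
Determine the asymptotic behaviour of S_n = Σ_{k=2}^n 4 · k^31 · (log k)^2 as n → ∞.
S_n ~ n^32 · (log n)^2 / 8

By integral comparison, S_n = ∫_1^n 4 · x^31 · (log x)^2 dx + O(n^31 · (log n)^2). For the integral, the leading term of ∫_1^n x^31 (log x)^2 dx is n^32/32 · (log n)^2 (by repeated integration by parts; each step lowers the log-exponent and produces a relatively O(1/log n) correction). Hence S_n ~ n^32 · (log n)^2 / 8.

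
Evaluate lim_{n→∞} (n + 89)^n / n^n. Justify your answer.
lim = e^89

Rewrite as (1 + 89/n)^(n). By the standard limit (1 + x/n)^n → e^x, we have (1 + 89/n)^n → e^89, and raising to the 1st power gives e^89.
More precisely, ln[(1 + 89/n)^(n)] = n · ln(1 + 89/n) = n · (89/n + O(1/n^2)) = 89 + O(1/n) → 89.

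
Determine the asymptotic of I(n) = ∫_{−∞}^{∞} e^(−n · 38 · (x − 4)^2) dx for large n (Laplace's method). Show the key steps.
I(n) = sqrt(π/(38n))

Here φ(x) = 38 · (x − 4)^2 has its unique minimum at x* = 4 with φ(x*) = 0 and φ''(x*) = 76. Laplace's method gives
  I(n) ~ e^(−n φ(x*)) · sqrt(2π / (n · φ''(x*))) = sqrt(2π / (76n)) = sqrt(π/(38n)).
This is exact: substituting u = (x − 4)·sqrt(38n) gives I(n) = (1/sqrt(38n)) ∫_{−∞}^{∞} e^(−u^2) du = sqrt(π/(38n)).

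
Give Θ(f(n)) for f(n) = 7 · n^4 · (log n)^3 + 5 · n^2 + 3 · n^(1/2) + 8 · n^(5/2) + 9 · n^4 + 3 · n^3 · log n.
f(n) ∈ Θ(n^4 · (log n)^3)

Compare the terms by growth order. For large n, n^a · (log n)^b dominates n^a' · (log n)^b' iff a > a', or (a = a' and b > b'). Ranking the 6 terms shows the dominant one is 7 · n^4 · (log n)^3. Hence f(n) ∈ Θ(n^4 · (log n)^3).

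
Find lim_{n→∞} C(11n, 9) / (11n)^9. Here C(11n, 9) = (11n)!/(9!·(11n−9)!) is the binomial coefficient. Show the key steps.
lim = 1/9! = 1/362880

With N = 11n → ∞: C(N, 9) / N^9 = [N(N−1)…(N−8)] / (9! · N^9) = (1/9!) · 1 · (1 − 1/(11n)) · … · (1 − 8/(11n)). Each factor → 1 as N → ∞, so the limit is 1/9! = 1/362880.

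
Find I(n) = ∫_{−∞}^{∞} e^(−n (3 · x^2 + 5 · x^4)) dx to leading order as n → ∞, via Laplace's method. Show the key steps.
I(n) ~ sqrt(π/(3n))

φ(x) = 3 · x^2 + 5 · x^4 has its unique global minimum at x* = 0 (since φ'(x) = 6x + 20x^3 = 0 only at x = 0 for real x with both coefficients positive, and φ → ∞ as |x| → ∞). At x* = 0, φ(0) = 0 and φ''(0) = 6. Laplace's method then gives
  I(n) ~ sqrt(2π / (n · φ''(0))) · e^(−n φ(0)) = sqrt(2π / (6n)) = sqrt(π/(3n)).
The 5 · x^4 term contributes only at subleading order (an O(1/n) relative correction).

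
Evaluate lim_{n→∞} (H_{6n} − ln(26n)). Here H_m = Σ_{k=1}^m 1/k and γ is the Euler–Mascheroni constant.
lim = ln(3/13) + γ

By Euler-Maclaurin, H_m = ln m + γ + O(1/m). So
  H_{6n} − ln(26n) = ln(6n) + γ − ln(26n) + O(1/n)
                       = ln(6/26) + γ + O(1/n).
Hence the limit is ln(6/26) + γ (= ln(3/13)).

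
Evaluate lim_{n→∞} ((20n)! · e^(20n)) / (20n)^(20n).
lim = ∞

Stirling: (20n)! ~ sqrt(2π·20n) · (20n/e)^(20n). Hence
  (20n)! · e^(20n) / (20n)^(20n) ~ sqrt(2π·20n) = sqrt(2π·20) · sqrt(n) → ∞.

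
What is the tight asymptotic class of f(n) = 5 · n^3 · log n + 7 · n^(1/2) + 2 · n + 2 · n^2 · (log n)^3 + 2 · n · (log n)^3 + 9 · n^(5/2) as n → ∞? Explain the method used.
f(n) ∈ Θ(n^3 · log n)

Compare the terms by growth order. For large n, n^a · (log n)^b dominates n^a' · (log n)^b' iff a > a', or (a = a' and b > b'). Ranking the 6 terms shows the dominant one is 5 · n^3 · log n. Hence f(n) ∈ Θ(n^3 · log n).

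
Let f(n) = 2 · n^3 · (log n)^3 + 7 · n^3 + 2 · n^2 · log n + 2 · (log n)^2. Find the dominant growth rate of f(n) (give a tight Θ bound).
f(n) ∈ Θ(n^3 · (log n)^3)

Compare the terms by growth order. For large n, n^a · (log n)^b dominates n^a' · (log n)^b' iff a > a', or (a = a' and b > b'). Ranking the 4 terms shows the dominant one is 2 · n^3 · (log n)^3. Hence f(n) ∈ Θ(n^3 · (log n)^3).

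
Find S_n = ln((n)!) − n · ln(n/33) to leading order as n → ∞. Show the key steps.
S_n ~ n · (ln 33 − 1) + O(ln n)

Stirling: ln((n)!) = n ln(n) − n + O(ln n).
  S_n = n ln(n) − n − n ln(n/33) + O(ln n)
      = n ln(n) − n ln n + n ln 33 − n + O(ln n)
      = n ln 33 − n + O(ln n)
      = n (ln 33 − 1) + O(ln n).
Numerically ln(33) − 1 ≈ 2.4965.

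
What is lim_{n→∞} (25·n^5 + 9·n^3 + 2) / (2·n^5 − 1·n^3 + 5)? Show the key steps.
lim = 25/2

For large n the leading n^5 terms dominate both numerator and denominator. Dividing top and bottom by n^5, every other term tends to 0, leaving 25/2.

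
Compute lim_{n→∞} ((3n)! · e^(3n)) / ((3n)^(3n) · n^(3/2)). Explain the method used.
lim = 0

Stirling: (3n)! ~ sqrt(2π·3n) · (3n/e)^(3n). Hence
  (3n)! · e^(3n) / (3n)^(3n) ~ sqrt(2π·3n).
Dividing by n^(3/2): sqrt(2π·3n) / n^(3/2) = sqrt(2π·3) · n^((1−3)/2), so the expression behaves like sqrt(2π·3) · n^((1−3)/2) → 0.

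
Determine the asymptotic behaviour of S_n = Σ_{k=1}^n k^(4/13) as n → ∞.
S_n ~ (13/17) · n^(17/13)

Integral comparison: Σ_{k=1}^n k^(4/13) = ∫_0^n x^(4/13) dx + O(n^(4/13)). The integral is n^(1 + 4/13) / (1 + 4/13) = n^((4+13)/13) / ((4+13)/13) = (13/17) · n^(17/13).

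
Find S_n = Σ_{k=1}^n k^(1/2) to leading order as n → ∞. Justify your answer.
S_n ~ (2/3) · n^(3/2)

Integral comparison: Σ_{k=1}^n k^(1/2) = ∫_0^n x^(1/2) dx + O(n^(1/2)). The integral is n^(1 + 1/2) / (1 + 1/2) = n^((1+2)/2) / ((1+2)/2) = (2/3) · n^(3/2).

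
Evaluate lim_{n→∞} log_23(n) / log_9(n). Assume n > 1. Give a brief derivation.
lim = ln(9) / ln(23) = log_23(9)

Change of base: log_23(n) = ln n / ln 23 and log_9(n) = ln n / ln 9. The ratio is (ln n / ln 23) · (ln 9 / ln n) = ln 9 / ln 23, a constant independent of n. So the limit is ln 9 / ln 23 = log_23(9).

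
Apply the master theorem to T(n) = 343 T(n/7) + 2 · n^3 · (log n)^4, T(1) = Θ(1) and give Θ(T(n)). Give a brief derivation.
T(n) = Θ(n^3 · (log n)^5)

Here log_7 343 = 3 and f(n) = 2 · n^3 · (log n)^4 = Θ(n^(log_7 343) · (log n)^4). This is the extended Case 2 of the master theorem (f matches the critical exponent up to log factors), giving T(n) = Θ(n^(log_7 343) · (log n)^(4+1)) = Θ(n^3 · (log n)^5).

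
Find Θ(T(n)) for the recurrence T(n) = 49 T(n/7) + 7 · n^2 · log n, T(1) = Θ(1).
T(n) = Θ(n^2 · (log n)^2)

Here log_7 49 = 2 and f(n) = 7 · n^2 · log n = Θ(n^(log_7 49) · (log n)^1). This is the extended Case 2 of the master theorem (f matches the critical exponent up to log factors), giving T(n) = Θ(n^(log_7 49) · (log n)^(1+1)) = Θ(n^2 · (log n)^2).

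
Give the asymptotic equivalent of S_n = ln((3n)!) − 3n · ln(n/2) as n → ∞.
S_n ~ 3n · (ln 6 − 1) + O(ln n)

Stirling: ln((3n)!) = 3n ln(3n) − 3n + O(ln n).
  S_n = 3n ln(3n) − 3n − 3n ln(n/2) + O(ln n)
      = 3n ln(3n) − 3n ln n + 3n ln 2 − 3n + O(ln n)
      = 3n ln 3 + 3n ln 2 − 3n + O(ln n)
      = 3n (ln 6 − 1) + O(ln n).
Numerically ln(6) − 1 ≈ 0.7918.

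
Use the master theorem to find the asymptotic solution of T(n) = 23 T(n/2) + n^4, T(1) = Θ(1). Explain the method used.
T(n) = Θ(n^(log_2 23))

Master theorem: compare f(n) = n^4 to n^(log_2 23) where log_2 23 ≈ 4.524. Since 4 < log_2 23, we have f(n) = O(n^(log_2 23 − ε)) for some ε > 0 — Case 1. Hence T(n) = Θ(n^(log_2 23)).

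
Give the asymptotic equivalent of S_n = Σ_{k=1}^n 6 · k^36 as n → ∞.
S_n ~ 6 · n^37 / 37

By integral comparison (Euler-Maclaurin), Σ_{k=1}^n 6 · k^36 = 6 · ∫_0^n x^36 dx + O(n^36) = 6 · n^37/37 + O(n^36). (Equivalently, Faulhaber's formula gives the same leading term.)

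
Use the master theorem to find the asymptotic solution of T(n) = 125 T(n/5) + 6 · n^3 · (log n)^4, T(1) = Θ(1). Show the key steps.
T(n) = Θ(n^3 · (log n)^5)

Here log_5 125 = 3 and f(n) = 6 · n^3 · (log n)^4 = Θ(n^(log_5 125) · (log n)^4). This is the extended Case 2 of the master theorem (f matches the critical exponent up to log factors), giving T(n) = Θ(n^(log_5 125) · (log n)^(4+1)) = Θ(n^3 · (log n)^5).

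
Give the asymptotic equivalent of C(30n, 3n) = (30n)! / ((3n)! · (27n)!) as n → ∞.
C(30n, 3n) ~ (10000000000/387420489)^(3n) · sqrt(5/(9π·3n))

Write N = 3n. Apply Stirling to each factorial:
  (10N)! ~ sqrt(2π·10N) · (10N/e)^(10N),
  N! ~ sqrt(2π N) · (N/e)^N,
  (9N)! ~ sqrt(2π·9N) · (9N/e)^(9N).
The exponential factors combine to (10N)^(10N) / (N^N · (9N)^(9N)) = 10^(10N)/9^(9N) = (10^10/9^9)^N = (10000000000/387420489)^N.
The square-root prefactors combine to sqrt(2π·10N) / (sqrt(2π N)·sqrt(2π·9N)) = sqrt(10 / (2π·9·N)) = sqrt(5/(9π·3n)).
Substituting N = 3n: C(30n, 3n) ~ (10000000000/387420489)^(3n) · sqrt(5/(9π·3n)).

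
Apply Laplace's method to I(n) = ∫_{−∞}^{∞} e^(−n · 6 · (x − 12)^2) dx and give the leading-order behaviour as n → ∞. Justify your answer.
I(n) = sqrt(π/(6n))

Here φ(x) = 6 · (x − 12)^2 has its unique minimum at x* = 12 with φ(x*) = 0 and φ''(x*) = 12. Laplace's method gives
  I(n) ~ e^(−n φ(x*)) · sqrt(2π / (n · φ''(x*))) = sqrt(2π / (12n)) = sqrt(π/(6n)).
This is exact: substituting u = (x − 12)·sqrt(6n) gives I(n) = (1/sqrt(6n)) ∫_{−∞}^{∞} e^(−u^2) du = sqrt(π/(6n)).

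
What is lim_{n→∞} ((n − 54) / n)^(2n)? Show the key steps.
lim = e^(−108)

Rewrite as (1 − 54/n)^(2n). By the standard limit (1 + x/n)^n → e^x, we have (1 − 54/n)^n → e^(−54), and raising to the 2nd power gives e^(−108).
More precisely, ln[(1 − 54/n)^(2n)] = 2n · ln(1 − 54/n) = 2n · (-54/n + O(1/n^2)) = -108 + O(1/n) → -108.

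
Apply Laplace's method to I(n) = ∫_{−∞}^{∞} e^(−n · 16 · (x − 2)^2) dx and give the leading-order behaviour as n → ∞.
I(n) = sqrt(π/(16n))

Here φ(x) = 16 · (x − 2)^2 has its unique minimum at x* = 2 with φ(x*) = 0 and φ''(x*) = 32. Laplace's method gives
  I(n) ~ e^(−n φ(x*)) · sqrt(2π / (n · φ''(x*))) = sqrt(2π / (32n)) = sqrt(π/(16n)).
This is exact: substituting u = (x − 2)·sqrt(16n) gives I(n) = (1/sqrt(16n)) ∫_{−∞}^{∞} e^(−u^2) du = sqrt(π/(16n)).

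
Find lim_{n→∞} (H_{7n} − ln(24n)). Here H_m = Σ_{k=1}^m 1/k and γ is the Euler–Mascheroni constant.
lim = ln(7/24) + γ

By Euler-Maclaurin, H_m = ln m + γ + O(1/m). So
  H_{7n} − ln(24n) = ln(7n) + γ − ln(24n) + O(1/n)
                       = ln(7/24) + γ + O(1/n).
Hence the limit is ln(7/24) + γ.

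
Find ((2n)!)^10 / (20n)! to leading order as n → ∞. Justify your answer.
((2n)!)^10/(20n)! ~ ((2π·2n)^(9/2) / sqrt(10)) · 10^(−10·2n)  →  0

Write N = 2n. Stirling: N! ~ sqrt(2π N)(N/e)^N and (10N)! ~ sqrt(2π·10N)·(10N/e)^(10N).
  (N!)^10/(10N)! ~ (2π N)^(10/2) (N/e)^(10N) / [sqrt(2π·10N) (10N/e)^(10N)]
     = (2π N)^(10/2) / sqrt(2π·10N) · (N/(10N))^(10N)
     = (2π N)^((10−1)/2) / sqrt(10) · 10^(−10N).
Since 10^10 > 1, the factor 10^(−10N) decays exponentially, so the ratio → 0. Substituting N = 2n gives the stated form.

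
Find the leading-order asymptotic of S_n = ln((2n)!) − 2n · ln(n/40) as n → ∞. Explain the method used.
S_n ~ 2n · (ln 80 − 1) + O(ln n)

Stirling: ln((2n)!) = 2n ln(2n) − 2n + O(ln n).
  S_n = 2n ln(2n) − 2n − 2n ln(n/40) + O(ln n)
      = 2n ln(2n) − 2n ln n + 2n ln 40 − 2n + O(ln n)
      = 2n ln 2 + 2n ln 40 − 2n + O(ln n)
      = 2n (ln 80 − 1) + O(ln n).
Numerically ln(80) − 1 ≈ 3.3820.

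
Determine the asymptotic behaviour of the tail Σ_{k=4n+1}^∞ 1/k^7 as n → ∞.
Σ_{k>4n} 1/k^7 ~ 1/(6 · (4n)^6)

Compare to the integral: ∫_{4n}^∞ x^(−7) dx = [−x^(−6)/6]_{4n}^∞ = 1/((7−1)·(4n)^6). Euler-Maclaurin then gives
  Σ_{k>4n} 1/k^7 = ∫_{4n}^∞ dx/x^7 − 1/(2·(4n)^7) + O(1/(4n)^8).
(Equivalently this is ζ(7) − Σ_{k≤4n} 1/k^7.)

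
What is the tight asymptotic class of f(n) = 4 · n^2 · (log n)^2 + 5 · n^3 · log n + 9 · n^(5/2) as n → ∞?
f(n) ∈ Θ(n^3 · log n)

Compare the terms by growth order. For large n, n^a · (log n)^b dominates n^a' · (log n)^b' iff a > a', or (a = a' and b > b'). Ranking the 3 terms shows the dominant one is 5 · n^3 · log n. Hence f(n) ∈ Θ(n^3 · log n).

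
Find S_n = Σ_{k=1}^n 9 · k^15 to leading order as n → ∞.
S_n ~ 9 · n^16 / 16

By integral comparison (Euler-Maclaurin), Σ_{k=1}^n 9 · k^15 = 9 · ∫_0^n x^15 dx + O(n^15) = 9 · n^16/16 + O(n^15). (Equivalently, Faulhaber's formula gives the same leading term.)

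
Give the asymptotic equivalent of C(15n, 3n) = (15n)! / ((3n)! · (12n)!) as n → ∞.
C(15n, 3n) ~ (3125/256)^(3n) · sqrt(5/(8π·3n))

Write N = 3n. Apply Stirling to each factorial:
  (5N)! ~ sqrt(2π·5N) · (5N/e)^(5N),
  N! ~ sqrt(2π N) · (N/e)^N,
  (4N)! ~ sqrt(2π·4N) · (4N/e)^(4N).
The exponential factors combine to (5N)^(5N) / (N^N · (4N)^(4N)) = 5^(5N)/4^(4N) = (5^5/4^4)^N = (3125/256)^N.
The square-root prefactors combine to sqrt(2π·5N) / (sqrt(2π N)·sqrt(2π·4N)) = sqrt(5 / (2π·4·N)) = sqrt(5/(8π·3n)).
Substituting N = 3n: C(15n, 3n) ~ (3125/256)^(3n) · sqrt(5/(8π·3n)).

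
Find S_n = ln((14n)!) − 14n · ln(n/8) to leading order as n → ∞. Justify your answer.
S_n ~ 14n · (ln 112 − 1) + O(ln n)

Stirling: ln((14n)!) = 14n ln(14n) − 14n + O(ln n).
  S_n = 14n ln(14n) − 14n − 14n ln(n/8) + O(ln n)
      = 14n ln(14n) − 14n ln n + 14n ln 8 − 14n + O(ln n)
      = 14n ln 14 + 14n ln 8 − 14n + O(ln n)
      = 14n (ln 112 − 1) + O(ln n).
Numerically ln(112) − 1 ≈ 3.7185.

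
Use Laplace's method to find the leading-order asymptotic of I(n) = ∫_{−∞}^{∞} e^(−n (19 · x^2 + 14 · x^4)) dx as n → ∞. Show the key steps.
I(n) ~ sqrt(π/(19n))

φ(x) = 19 · x^2 + 14 · x^4 has its unique global minimum at x* = 0 (since φ'(x) = 38x + 56x^3 = 0 only at x = 0 for real x with both coefficients positive, and φ → ∞ as |x| → ∞). At x* = 0, φ(0) = 0 and φ''(0) = 38. Laplace's method then gives
  I(n) ~ sqrt(2π / (n · φ''(0))) · e^(−n φ(0)) = sqrt(2π / (38n)) = sqrt(π/(19n)).
The 14 · x^4 term contributes only at subleading order (an O(1/n) relative correction).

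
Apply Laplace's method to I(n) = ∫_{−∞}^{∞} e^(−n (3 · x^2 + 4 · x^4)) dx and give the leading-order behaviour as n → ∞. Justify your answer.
I(n) ~ sqrt(π/(3n))

φ(x) = 3 · x^2 + 4 · x^4 has its unique global minimum at x* = 0 (since φ'(x) = 6x + 16x^3 = 0 only at x = 0 for real x with both coefficients positive, and φ → ∞ as |x| → ∞). At x* = 0, φ(0) = 0 and φ''(0) = 6. Laplace's method then gives
  I(n) ~ sqrt(2π / (n · φ''(0))) · e^(−n φ(0)) = sqrt(2π / (6n)) = sqrt(π/(3n)).
The 4 · x^4 term contributes only at subleading order (an O(1/n) relative correction).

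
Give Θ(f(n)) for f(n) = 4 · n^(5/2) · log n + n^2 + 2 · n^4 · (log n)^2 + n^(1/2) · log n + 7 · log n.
f(n) ∈ Θ(n^4 · (log n)^2)

Compare the terms by growth order. For large n, n^a · (log n)^b dominates n^a' · (log n)^b' iff a > a', or (a = a' and b > b'). Ranking the 5 terms shows the dominant one is 2 · n^4 · (log n)^2. Hence f(n) ∈ Θ(n^4 · (log n)^2).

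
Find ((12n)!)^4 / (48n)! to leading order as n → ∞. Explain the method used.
((12n)!)^4/(48n)! ~ ((2π·12n)^(3/2) / 2) · 4^(−4·12n)  →  0

Write N = 12n. Stirling: N! ~ sqrt(2π N)(N/e)^N and (4N)! ~ sqrt(2π·4N)·(4N/e)^(4N).
  (N!)^4/(4N)! ~ (2π N)^(4/2) (N/e)^(4N) / [sqrt(2π·4N) (4N/e)^(4N)]
     = (2π N)^(4/2) / sqrt(2π·4N) · (N/(4N))^(4N)
     = (2π N)^((4−1)/2) / 2 · 4^(−4N).
Since 4^4 > 1, the factor 4^(−4N) decays exponentially, so the ratio → 0. Substituting N = 12n gives the stated form.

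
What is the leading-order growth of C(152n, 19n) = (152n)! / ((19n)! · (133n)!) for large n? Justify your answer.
C(152n, 19n) ~ (16777216/823543)^(19n) · sqrt(4/(7π·19n))

Write N = 19n. Apply Stirling to each factorial:
  (8N)! ~ sqrt(2π·8N) · (8N/e)^(8N),
  N! ~ sqrt(2π N) · (N/e)^N,
  (7N)! ~ sqrt(2π·7N) · (7N/e)^(7N).
The exponential factors combine to (8N)^(8N) / (N^N · (7N)^(7N)) = 8^(8N)/7^(7N) = (8^8/7^7)^N = (16777216/823543)^N.
The square-root prefactors combine to sqrt(2π·8N) / (sqrt(2π N)·sqrt(2π·7N)) = sqrt(8 / (2π·7·N)) = sqrt(4/(7π·19n)).
Substituting N = 19n: C(152n, 19n) ~ (16777216/823543)^(19n) · sqrt(4/(7π·19n)).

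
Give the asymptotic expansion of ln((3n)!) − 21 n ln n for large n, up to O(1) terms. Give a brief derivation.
ln((3n)!) − 21 n ln n = −18 n ln n + 3(ln 3 − 1) n + (1/2) ln(2π·3n) + O(1/n)

Stirling: ln((3n)!) = 3n ln(3n) − 3n + (1/2) ln(2π·3n) + O(1/n).
Expand 3n ln(3n) = 3n (ln n + ln 3) = 3n ln n + 3n ln 3.
Subtract 21n ln n: leading term is (3 − 21) n ln n = −18 n ln n. The next term is 3n ln 3 − 3n = 3(ln 3 − 1) n. Then the (1/2) ln(2π·3n) correction.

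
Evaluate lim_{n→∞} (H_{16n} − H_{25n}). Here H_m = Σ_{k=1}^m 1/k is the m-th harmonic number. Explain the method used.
lim = ln(16/25)

Euler-Maclaurin gives H_m = ln m + γ + 1/(2m) + O(1/m^2). The γ and O(1/m) terms cancel in the difference:
  H_{16n} − H_{25n} = ln(16n) − ln(25n) + O(1/n) = ln(16/25) + O(1/n).
Hence the limit is ln(16/25).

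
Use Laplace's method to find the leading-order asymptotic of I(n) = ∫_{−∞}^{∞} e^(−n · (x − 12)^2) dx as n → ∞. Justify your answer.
I(n) = sqrt(π/n)

Here φ(x) = (x − 12)^2 has its unique minimum at x* = 12 with φ(x*) = 0 and φ''(x*) = 2. Laplace's method gives
  I(n) ~ e^(−n φ(x*)) · sqrt(2π / (n · φ''(x*))) = sqrt(2π / (2n)) = sqrt(π/n).
This is exact: substituting u = (x − 12)·sqrt(n) gives I(n) = (1/sqrt(n)) ∫_{−∞}^{∞} e^(−u^2) du = sqrt(π/n).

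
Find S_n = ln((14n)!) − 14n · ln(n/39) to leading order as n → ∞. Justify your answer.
S_n ~ 14n · (ln 546 − 1) + O(ln n)

Stirling: ln((14n)!) = 14n ln(14n) − 14n + O(ln n).
  S_n = 14n ln(14n) − 14n − 14n ln(n/39) + O(ln n)
      = 14n ln(14n) − 14n ln n + 14n ln 39 − 14n + O(ln n)
      = 14n ln 14 + 14n ln 39 − 14n + O(ln n)
      = 14n (ln 546 − 1) + O(ln n).
Numerically ln(546) − 1 ≈ 5.3026.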